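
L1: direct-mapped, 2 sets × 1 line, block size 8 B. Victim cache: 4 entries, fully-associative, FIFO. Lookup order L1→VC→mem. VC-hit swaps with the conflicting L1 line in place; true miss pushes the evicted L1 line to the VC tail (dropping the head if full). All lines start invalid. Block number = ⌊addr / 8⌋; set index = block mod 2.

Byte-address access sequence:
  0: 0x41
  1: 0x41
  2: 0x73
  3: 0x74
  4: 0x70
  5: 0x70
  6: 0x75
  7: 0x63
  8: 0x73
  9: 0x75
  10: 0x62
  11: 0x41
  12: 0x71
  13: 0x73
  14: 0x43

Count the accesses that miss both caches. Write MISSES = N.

MISSES = 3

  [0] addr=0x41 blk=8 s=0: MISS | VC []
  [1] addr=0x41 blk=8 s=0: L1-HIT | VC []
  [2] addr=0x73 blk=14 s=0: MISS | VC [8]
  [3] addr=0x74 blk=14 s=0: L1-HIT | VC [8]
  [4] addr=0x70 blk=14 s=0: L1-HIT | VC [8]
  [5] addr=0x70 blk=14 s=0: L1-HIT | VC [8]
  [6] addr=0x75 blk=14 s=0: L1-HIT | VC [8]
  [7] addr=0x63 blk=12 s=0: MISS | VC [8, 14]
  [8] addr=0x73 blk=14 s=0: VC-HIT | VC [8, 12]
  [9] addr=0x75 blk=14 s=0: L1-HIT | VC [8, 12]
  [10] addr=0x62 blk=12 s=0: VC-HIT | VC [8, 14]
  [11] addr=0x41 blk=8 s=0: VC-HIT | VC [12, 14]
  [12] addr=0x71 blk=14 s=0: VC-HIT | VC [12, 8]
  [13] addr=0x73 blk=14 s=0: L1-HIT | VC [12, 8]
  [14] addr=0x43 blk=8 s=0: VC-HIT | VC [12, 14]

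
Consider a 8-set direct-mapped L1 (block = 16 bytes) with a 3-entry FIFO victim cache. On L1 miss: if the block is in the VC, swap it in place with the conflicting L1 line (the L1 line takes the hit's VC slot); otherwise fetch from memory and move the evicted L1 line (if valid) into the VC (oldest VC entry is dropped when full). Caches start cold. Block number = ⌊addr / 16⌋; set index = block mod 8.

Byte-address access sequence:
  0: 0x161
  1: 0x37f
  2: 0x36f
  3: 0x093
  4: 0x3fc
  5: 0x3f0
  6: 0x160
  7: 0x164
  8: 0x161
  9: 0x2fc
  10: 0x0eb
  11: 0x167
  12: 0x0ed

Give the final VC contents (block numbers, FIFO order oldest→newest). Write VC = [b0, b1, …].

  [0] addr=0x161 blk=22 s=6: MISS | VC []
  [1] addr=0x37f blk=55 s=7: MISS | VC []
  [2] addr=0x36f blk=54 s=6: MISS | VC [22]
  [3] addr=0x93 blk=9 s=1: MISS | VC [22]
  [4] addr=0x3fc blk=63 s=7: MISS | VC [22, 55]
  [5] addr=0x3f0 blk=63 s=7: L1-HIT | VC [22, 55]
  [6] addr=0x160 blk=22 s=6: VC-HIT | VC [54, 55]
  [7] addr=0x164 blk=22 s=6: L1-HIT | VC [54, 55]
  [8] addr=0x161 blk=22 s=6: L1-HIT | VC [54, 55]
  [9] addr=0x2fc blk=47 s=7: MISS | VC [54, 55, 63]
  [10] addr=0xeb blk=14 s=6: MISS | VC [55, 63, 22]
  [11] addr=0x167 blk=22 s=6: VC-HIT | VC [55, 63, 14]
  [12] addr=0xed blk=14 s=6: VC-HIT | VC [55, 63, 22]

VC = [55, 63, 22]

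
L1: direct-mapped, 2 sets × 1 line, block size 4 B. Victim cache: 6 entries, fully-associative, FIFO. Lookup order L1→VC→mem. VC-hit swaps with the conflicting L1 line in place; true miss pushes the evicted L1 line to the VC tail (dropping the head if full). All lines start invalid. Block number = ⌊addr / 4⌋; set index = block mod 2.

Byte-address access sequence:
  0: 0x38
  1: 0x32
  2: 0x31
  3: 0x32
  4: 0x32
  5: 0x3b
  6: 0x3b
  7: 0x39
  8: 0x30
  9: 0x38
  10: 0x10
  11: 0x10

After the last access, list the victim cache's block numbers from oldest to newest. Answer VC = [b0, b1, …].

  [0] addr=0x38 blk=14 s=0: MISS | VC []
  [1] addr=0x32 blk=12 s=0: MISS | VC [14]
  [2] addr=0x31 blk=12 s=0: L1-HIT | VC [14]
  [3] addr=0x32 blk=12 s=0: L1-HIT | VC [14]
  [4] addr=0x32 blk=12 s=0: L1-HIT | VC [14]
  [5] addr=0x3b blk=14 s=0: VC-HIT | VC [12]
  [6] addr=0x3b blk=14 s=0: L1-HIT | VC [12]
  [7] addr=0x39 blk=14 s=0: L1-HIT | VC [12]
  [8] addr=0x30 blk=12 s=0: VC-HIT | VC [14]
  [9] addr=0x38 blk=14 s=0: VC-HIT | VC [12]
  [10] addr=0x10 blk=4 s=0: MISS | VC [12, 14]
  [11] addr=0x10 blk=4 s=0: L1-HIT | VC [12, 14]

VC = [12, 14]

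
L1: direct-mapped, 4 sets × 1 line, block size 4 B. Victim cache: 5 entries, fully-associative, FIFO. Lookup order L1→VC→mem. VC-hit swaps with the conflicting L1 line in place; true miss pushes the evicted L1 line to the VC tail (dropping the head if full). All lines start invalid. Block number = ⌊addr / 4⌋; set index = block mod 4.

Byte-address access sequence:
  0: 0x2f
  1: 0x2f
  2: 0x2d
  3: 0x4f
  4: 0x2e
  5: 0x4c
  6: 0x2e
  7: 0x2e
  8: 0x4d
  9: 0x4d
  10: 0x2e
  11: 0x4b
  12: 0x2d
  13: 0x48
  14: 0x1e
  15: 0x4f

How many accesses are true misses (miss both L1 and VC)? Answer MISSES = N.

MISSES = 4

#0 0x2f→b11/s3 MISS; vc=[]
#1 0x2f→b11/s3 L1-HIT; vc=[]
#2 0x2d→b11/s3 L1-HIT; vc=[]
#3 0x4f→b19/s3 MISS; vc=[11]
#4 0x2e→b11/s3 VC-HIT; vc=[19]
#5 0x4c→b19/s3 VC-HIT; vc=[11]
#6 0x2e→b11/s3 VC-HIT; vc=[19]
#7 0x2e→b11/s3 L1-HIT; vc=[19]
#8 0x4d→b19/s3 VC-HIT; vc=[11]
#9 0x4d→b19/s3 L1-HIT; vc=[11]
#10 0x2e→b11/s3 VC-HIT; vc=[19]
#11 0x4b→b18/s2 MISS; vc=[19]
#12 0x2d→b11/s3 L1-HIT; vc=[19]
#13 0x48→b18/s2 L1-HIT; vc=[19]
#14 0x1e→b7/s3 MISS; vc=[19,11]
#15 0x4f→b19/s3 VC-HIT; vc=[7,11]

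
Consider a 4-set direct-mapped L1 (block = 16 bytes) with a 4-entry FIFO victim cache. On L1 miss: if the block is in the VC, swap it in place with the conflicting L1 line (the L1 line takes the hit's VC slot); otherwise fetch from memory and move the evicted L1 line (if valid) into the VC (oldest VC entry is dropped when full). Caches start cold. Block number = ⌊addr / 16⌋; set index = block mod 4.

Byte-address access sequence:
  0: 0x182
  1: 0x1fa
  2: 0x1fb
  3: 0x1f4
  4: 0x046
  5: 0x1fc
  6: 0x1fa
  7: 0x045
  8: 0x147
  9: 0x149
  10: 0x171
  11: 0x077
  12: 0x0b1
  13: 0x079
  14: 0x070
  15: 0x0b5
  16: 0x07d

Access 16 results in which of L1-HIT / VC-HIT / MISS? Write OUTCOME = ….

#0 0x182→b24/s0 MISS; vc=[]
#1 0x1fa→b31/s3 MISS; vc=[]
#2 0x1fb→b31/s3 L1-HIT; vc=[]
#3 0x1f4→b31/s3 L1-HIT; vc=[]
#4 0x46→b4/s0 MISS; vc=[24]
#5 0x1fc→b31/s3 L1-HIT; vc=[24]
#6 0x1fa→b31/s3 L1-HIT; vc=[24]
#7 0x45→b4/s0 L1-HIT; vc=[24]
#8 0x147→b20/s0 MISS; vc=[24,4]
#9 0x149→b20/s0 L1-HIT; vc=[24,4]
#10 0x171→b23/s3 MISS; vc=[24,4,31]
#11 0x77→b7/s3 MISS; vc=[24,4,31,23]
#12 0xb1→b11/s3 MISS; vc=[4,31,23,7]
#13 0x79→b7/s3 VC-HIT; vc=[4,31,23,11]
#14 0x70→b7/s3 L1-HIT; vc=[4,31,23,11]
#15 0xb5→b11/s3 VC-HIT; vc=[4,31,23,7]
#16 0x7d→b7/s3 VC-HIT; vc=[4,31,23,11]

OUTCOME = VC-HIT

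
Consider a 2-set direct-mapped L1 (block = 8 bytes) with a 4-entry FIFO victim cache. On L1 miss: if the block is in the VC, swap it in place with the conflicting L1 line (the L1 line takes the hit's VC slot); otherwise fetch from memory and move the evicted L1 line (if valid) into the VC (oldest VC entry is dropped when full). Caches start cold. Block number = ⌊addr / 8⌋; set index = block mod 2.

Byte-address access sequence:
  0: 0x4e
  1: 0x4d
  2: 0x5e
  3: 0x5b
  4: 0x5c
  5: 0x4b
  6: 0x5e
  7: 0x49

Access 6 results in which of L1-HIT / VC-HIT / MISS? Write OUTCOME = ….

OUTCOME = VC-HIT

0: 0x4e (blk 9, set 1) → MISS  vc=[]
1: 0x4d (blk 9, set 1) → L1-HIT  vc=[]
2: 0x5e (blk 11, set 1) → MISS  vc=[9]
3: 0x5b (blk 11, set 1) → L1-HIT  vc=[9]
4: 0x5c (blk 11, set 1) → L1-HIT  vc=[9]
5: 0x4b (blk 9, set 1) → VC-HIT  vc=[11]
6: 0x5e (blk 11, set 1) → VC-HIT  vc=[9]
7: 0x49 (blk 9, set 1) → VC-HIT  vc=[11]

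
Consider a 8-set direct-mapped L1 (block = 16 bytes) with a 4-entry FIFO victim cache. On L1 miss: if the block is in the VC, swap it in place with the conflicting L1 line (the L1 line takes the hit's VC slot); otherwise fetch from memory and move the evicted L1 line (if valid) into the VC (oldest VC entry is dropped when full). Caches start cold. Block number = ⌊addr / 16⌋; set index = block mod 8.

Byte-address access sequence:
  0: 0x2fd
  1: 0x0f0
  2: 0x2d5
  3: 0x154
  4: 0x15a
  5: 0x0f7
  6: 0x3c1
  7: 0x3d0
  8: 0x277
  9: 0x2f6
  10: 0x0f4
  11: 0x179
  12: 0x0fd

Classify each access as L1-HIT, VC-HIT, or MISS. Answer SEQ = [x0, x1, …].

SEQ = [MISS, MISS, MISS, MISS, L1-HIT, L1-HIT, MISS, MISS, MISS, VC-HIT, VC-HIT, MISS, VC-HIT]

0: 0x2fd (blk 47, set 7) → MISS  vc=[]
1: 0xf0 (blk 15, set 7) → MISS  vc=[47]
2: 0x2d5 (blk 45, set 5) → MISS  vc=[47]
3: 0x154 (blk 21, set 5) → MISS  vc=[47, 45]
4: 0x15a (blk 21, set 5) → L1-HIT  vc=[47, 45]
5: 0xf7 (blk 15, set 7) → L1-HIT  vc=[47, 45]
6: 0x3c1 (blk 60, set 4) → MISS  vc=[47, 45]
7: 0x3d0 (blk 61, set 5) → MISS  vc=[47, 45, 21]
8: 0x277 (blk 39, set 7) → MISS  vc=[47, 45, 21, 15]
9: 0x2f6 (blk 47, set 7) → VC-HIT  vc=[39, 45, 21, 15]
10: 0xf4 (blk 15, set 7) → VC-HIT  vc=[39, 45, 21, 47]
11: 0x179 (blk 23, set 7) → MISS  vc=[45, 21, 47, 15]
12: 0xfd (blk 15, set 7) → VC-HIT  vc=[45, 21, 47, 23]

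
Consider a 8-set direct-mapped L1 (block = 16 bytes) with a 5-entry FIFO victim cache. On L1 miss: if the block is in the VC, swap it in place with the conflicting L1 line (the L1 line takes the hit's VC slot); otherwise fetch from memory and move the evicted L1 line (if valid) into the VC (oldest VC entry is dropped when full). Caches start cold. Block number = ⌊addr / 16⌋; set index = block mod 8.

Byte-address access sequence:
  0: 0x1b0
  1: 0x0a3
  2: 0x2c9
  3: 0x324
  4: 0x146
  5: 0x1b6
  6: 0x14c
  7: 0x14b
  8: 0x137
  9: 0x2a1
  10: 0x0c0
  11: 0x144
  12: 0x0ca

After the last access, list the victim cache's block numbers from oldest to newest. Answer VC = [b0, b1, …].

VC = [10, 44, 27, 50, 20]

#0 0x1b0→b27/s3 MISS; vc=[]
#1 0xa3→b10/s2 MISS; vc=[]
#2 0x2c9→b44/s4 MISS; vc=[]
#3 0x324→b50/s2 MISS; vc=[10]
#4 0x146→b20/s4 MISS; vc=[10,44]
#5 0x1b6→b27/s3 L1-HIT; vc=[10,44]
#6 0x14c→b20/s4 L1-HIT; vc=[10,44]
#7 0x14b→b20/s4 L1-HIT; vc=[10,44]
#8 0x137→b19/s3 MISS; vc=[10,44,27]
#9 0x2a1→b42/s2 MISS; vc=[10,44,27,50]
#10 0xc0→b12/s4 MISS; vc=[10,44,27,50,20]
#11 0x144→b20/s4 VC-HIT; vc=[10,44,27,50,12]
#12 0xca→b12/s4 VC-HIT; vc=[10,44,27,50,20]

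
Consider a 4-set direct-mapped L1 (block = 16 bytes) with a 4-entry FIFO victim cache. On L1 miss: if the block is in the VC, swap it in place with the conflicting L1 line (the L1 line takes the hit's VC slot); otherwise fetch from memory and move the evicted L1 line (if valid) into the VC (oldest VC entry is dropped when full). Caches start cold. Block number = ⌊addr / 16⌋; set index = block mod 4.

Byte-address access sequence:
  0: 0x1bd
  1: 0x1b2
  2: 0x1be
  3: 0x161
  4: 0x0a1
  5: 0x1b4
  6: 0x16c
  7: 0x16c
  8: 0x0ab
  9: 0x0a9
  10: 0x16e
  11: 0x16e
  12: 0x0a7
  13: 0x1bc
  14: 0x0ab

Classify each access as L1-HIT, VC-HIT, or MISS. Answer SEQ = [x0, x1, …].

  [0] addr=0x1bd blk=27 s=3: MISS | VC []
  [1] addr=0x1b2 blk=27 s=3: L1-HIT | VC []
  [2] addr=0x1be blk=27 s=3: L1-HIT | VC []
  [3] addr=0x161 blk=22 s=2: MISS | VC []
  [4] addr=0xa1 blk=10 s=2: MISS | VC [22]
  [5] addr=0x1b4 blk=27 s=3: L1-HIT | VC [22]
  [6] addr=0x16c blk=22 s=2: VC-HIT | VC [10]
  [7] addr=0x16c blk=22 s=2: L1-HIT | VC [10]
  [8] addr=0xab blk=10 s=2: VC-HIT | VC [22]
  [9] addr=0xa9 blk=10 s=2: L1-HIT | VC [22]
  [10] addr=0x16e blk=22 s=2: VC-HIT | VC [10]
  [11] addr=0x16e blk=22 s=2: L1-HIT | VC [10]
  [12] addr=0xa7 blk=10 s=2: VC-HIT | VC [22]
  [13] addr=0x1bc blk=27 s=3: L1-HIT | VC [22]
  [14] addr=0xab blk=10 s=2: L1-HIT | VC [22]

SEQ = [MISS, L1-HIT, L1-HIT, MISS, MISS, L1-HIT, VC-HIT, L1-HIT, VC-HIT, L1-HIT, VC-HIT, L1-HIT, VC-HIT, L1-HIT, L1-HIT]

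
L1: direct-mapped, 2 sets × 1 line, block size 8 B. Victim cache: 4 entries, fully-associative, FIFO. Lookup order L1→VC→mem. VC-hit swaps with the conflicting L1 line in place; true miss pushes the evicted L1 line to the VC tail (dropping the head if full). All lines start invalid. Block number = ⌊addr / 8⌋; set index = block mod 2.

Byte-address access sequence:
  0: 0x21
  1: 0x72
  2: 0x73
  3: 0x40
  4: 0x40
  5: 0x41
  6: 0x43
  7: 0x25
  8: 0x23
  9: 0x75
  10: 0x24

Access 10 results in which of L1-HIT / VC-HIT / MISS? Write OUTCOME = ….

OUTCOME = VC-HIT

  [0] addr=0x21 blk=4 s=0: MISS | VC []
  [1] addr=0x72 blk=14 s=0: MISS | VC [4]
  [2] addr=0x73 blk=14 s=0: L1-HIT | VC [4]
  [3] addr=0x40 blk=8 s=0: MISS | VC [4, 14]
  [4] addr=0x40 blk=8 s=0: L1-HIT | VC [4, 14]
  [5] addr=0x41 blk=8 s=0: L1-HIT | VC [4, 14]
  [6] addr=0x43 blk=8 s=0: L1-HIT | VC [4, 14]
  [7] addr=0x25 blk=4 s=0: VC-HIT | VC [8, 14]
  [8] addr=0x23 blk=4 s=0: L1-HIT | VC [8, 14]
  [9] addr=0x75 blk=14 s=0: VC-HIT | VC [8, 4]
  [10] addr=0x24 blk=4 s=0: VC-HIT | VC [8, 14]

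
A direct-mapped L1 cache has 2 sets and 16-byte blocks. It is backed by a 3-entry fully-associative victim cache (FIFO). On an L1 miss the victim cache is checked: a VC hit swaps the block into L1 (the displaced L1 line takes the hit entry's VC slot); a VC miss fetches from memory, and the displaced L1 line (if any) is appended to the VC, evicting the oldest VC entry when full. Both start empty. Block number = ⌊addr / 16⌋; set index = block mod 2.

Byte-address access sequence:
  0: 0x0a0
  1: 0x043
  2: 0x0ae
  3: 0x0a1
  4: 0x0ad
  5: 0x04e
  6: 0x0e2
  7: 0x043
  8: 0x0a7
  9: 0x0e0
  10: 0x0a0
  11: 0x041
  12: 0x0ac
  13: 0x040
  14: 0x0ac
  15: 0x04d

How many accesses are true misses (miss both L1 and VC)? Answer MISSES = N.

MISSES = 3

  [0] addr=0xa0 blk=10 s=0: MISS | VC []
  [1] addr=0x43 blk=4 s=0: MISS | VC [10]
  [2] addr=0xae blk=10 s=0: VC-HIT | VC [4]
  [3] addr=0xa1 blk=10 s=0: L1-HIT | VC [4]
  [4] addr=0xad blk=10 s=0: L1-HIT | VC [4]
  [5] addr=0x4e blk=4 s=0: VC-HIT | VC [10]
  [6] addr=0xe2 blk=14 s=0: MISS | VC [10, 4]
  [7] addr=0x43 blk=4 s=0: VC-HIT | VC [10, 14]
  [8] addr=0xa7 blk=10 s=0: VC-HIT | VC [4, 14]
  [9] addr=0xe0 blk=14 s=0: VC-HIT | VC [4, 10]
  [10] addr=0xa0 blk=10 s=0: VC-HIT | VC [4, 14]
  [11] addr=0x41 blk=4 s=0: VC-HIT | VC [10, 14]
  [12] addr=0xac blk=10 s=0: VC-HIT | VC [4, 14]
  [13] addr=0x40 blk=4 s=0: VC-HIT | VC [10, 14]
  [14] addr=0xac blk=10 s=0: VC-HIT | VC [4, 14]
  [15] addr=0x4d blk=4 s=0: VC-HIT | VC [10, 14]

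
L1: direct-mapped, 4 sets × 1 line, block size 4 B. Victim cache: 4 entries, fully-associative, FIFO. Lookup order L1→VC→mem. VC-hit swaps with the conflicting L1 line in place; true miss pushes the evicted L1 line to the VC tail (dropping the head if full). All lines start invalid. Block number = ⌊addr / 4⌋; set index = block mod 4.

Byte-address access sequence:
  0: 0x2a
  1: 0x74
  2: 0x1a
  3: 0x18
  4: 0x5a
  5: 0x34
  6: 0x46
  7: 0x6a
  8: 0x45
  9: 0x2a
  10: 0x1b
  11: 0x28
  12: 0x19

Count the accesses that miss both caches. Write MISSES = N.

#0 0x2a→b10/s2 MISS; vc=[]
#1 0x74→b29/s1 MISS; vc=[]
#2 0x1a→b6/s2 MISS; vc=[10]
#3 0x18→b6/s2 L1-HIT; vc=[10]
#4 0x5a→b22/s2 MISS; vc=[10,6]
#5 0x34→b13/s1 MISS; vc=[10,6,29]
#6 0x46→b17/s1 MISS; vc=[10,6,29,13]
#7 0x6a→b26/s2 MISS; vc=[6,29,13,22]
#8 0x45→b17/s1 L1-HIT; vc=[6,29,13,22]
#9 0x2a→b10/s2 MISS; vc=[29,13,22,26]
#10 0x1b→b6/s2 MISS; vc=[13,22,26,10]
#11 0x28→b10/s2 VC-HIT; vc=[13,22,26,6]
#12 0x19→b6/s2 VC-HIT; vc=[13,22,26,10]

MISSES = 9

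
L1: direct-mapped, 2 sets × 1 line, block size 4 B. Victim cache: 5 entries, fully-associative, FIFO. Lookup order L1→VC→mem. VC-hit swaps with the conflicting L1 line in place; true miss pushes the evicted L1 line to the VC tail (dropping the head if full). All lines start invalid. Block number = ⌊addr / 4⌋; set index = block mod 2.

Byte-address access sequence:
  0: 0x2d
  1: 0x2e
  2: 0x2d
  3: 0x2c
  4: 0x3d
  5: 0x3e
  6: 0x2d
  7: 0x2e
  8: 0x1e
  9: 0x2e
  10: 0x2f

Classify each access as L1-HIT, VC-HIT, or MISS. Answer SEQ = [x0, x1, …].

#0 0x2d→b11/s1 MISS; vc=[]
#1 0x2e→b11/s1 L1-HIT; vc=[]
#2 0x2d→b11/s1 L1-HIT; vc=[]
#3 0x2c→b11/s1 L1-HIT; vc=[]
#4 0x3d→b15/s1 MISS; vc=[11]
#5 0x3e→b15/s1 L1-HIT; vc=[11]
#6 0x2d→b11/s1 VC-HIT; vc=[15]
#7 0x2e→b11/s1 L1-HIT; vc=[15]
#8 0x1e→b7/s1 MISS; vc=[15,11]
#9 0x2e→b11/s1 VC-HIT; vc=[15,7]
#10 0x2f→b11/s1 L1-HIT; vc=[15,7]

SEQ = [MISS, L1-HIT, L1-HIT, L1-HIT, MISS, L1-HIT, VC-HIT, L1-HIT, MISS, VC-HIT, L1-HIT]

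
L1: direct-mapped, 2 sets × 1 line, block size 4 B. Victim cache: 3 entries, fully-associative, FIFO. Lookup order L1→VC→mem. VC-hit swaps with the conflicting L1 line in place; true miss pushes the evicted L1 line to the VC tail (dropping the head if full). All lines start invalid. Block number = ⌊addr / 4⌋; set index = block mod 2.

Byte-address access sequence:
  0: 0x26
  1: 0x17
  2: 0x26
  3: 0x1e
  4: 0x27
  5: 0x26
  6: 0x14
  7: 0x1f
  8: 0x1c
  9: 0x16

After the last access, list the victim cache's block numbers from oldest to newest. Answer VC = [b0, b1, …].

  [0] addr=0x26 blk=9 s=1: MISS | VC []
  [1] addr=0x17 blk=5 s=1: MISS | VC [9]
  [2] addr=0x26 blk=9 s=1: VC-HIT | VC [5]
  [3] addr=0x1e blk=7 s=1: MISS | VC [5, 9]
  [4] addr=0x27 blk=9 s=1: VC-HIT | VC [5, 7]
  [5] addr=0x26 blk=9 s=1: L1-HIT | VC [5, 7]
  [6] addr=0x14 blk=5 s=1: VC-HIT | VC [9, 7]
  [7] addr=0x1f blk=7 s=1: VC-HIT | VC [9, 5]
  [8] addr=0x1c blk=7 s=1: L1-HIT | VC [9, 5]
  [9] addr=0x16 blk=5 s=1: VC-HIT | VC [9, 7]

VC = [9, 7]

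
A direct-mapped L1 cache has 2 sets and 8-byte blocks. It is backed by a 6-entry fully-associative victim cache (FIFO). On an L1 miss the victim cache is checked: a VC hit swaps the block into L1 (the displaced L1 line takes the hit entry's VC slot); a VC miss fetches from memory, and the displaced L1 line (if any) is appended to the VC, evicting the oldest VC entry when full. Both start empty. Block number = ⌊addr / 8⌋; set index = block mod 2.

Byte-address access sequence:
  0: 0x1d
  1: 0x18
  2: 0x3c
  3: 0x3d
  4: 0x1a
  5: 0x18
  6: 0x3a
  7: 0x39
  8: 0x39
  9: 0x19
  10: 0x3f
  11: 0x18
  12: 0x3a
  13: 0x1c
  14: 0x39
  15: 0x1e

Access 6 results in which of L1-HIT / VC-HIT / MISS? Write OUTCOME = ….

OUTCOME = VC-HIT

#0 0x1d→b3/s1 MISS; vc=[]
#1 0x18→b3/s1 L1-HIT; vc=[]
#2 0x3c→b7/s1 MISS; vc=[3]
#3 0x3d→b7/s1 L1-HIT; vc=[3]
#4 0x1a→b3/s1 VC-HIT; vc=[7]
#5 0x18→b3/s1 L1-HIT; vc=[7]
#6 0x3a→b7/s1 VC-HIT; vc=[3]
#7 0x39→b7/s1 L1-HIT; vc=[3]
#8 0x39→b7/s1 L1-HIT; vc=[3]
#9 0x19→b3/s1 VC-HIT; vc=[7]
#10 0x3f→b7/s1 VC-HIT; vc=[3]
#11 0x18→b3/s1 VC-HIT; vc=[7]
#12 0x3a→b7/s1 VC-HIT; vc=[3]
#13 0x1c→b3/s1 VC-HIT; vc=[7]
#14 0x39→b7/s1 VC-HIT; vc=[3]
#15 0x1e→b3/s1 VC-HIT; vc=[7]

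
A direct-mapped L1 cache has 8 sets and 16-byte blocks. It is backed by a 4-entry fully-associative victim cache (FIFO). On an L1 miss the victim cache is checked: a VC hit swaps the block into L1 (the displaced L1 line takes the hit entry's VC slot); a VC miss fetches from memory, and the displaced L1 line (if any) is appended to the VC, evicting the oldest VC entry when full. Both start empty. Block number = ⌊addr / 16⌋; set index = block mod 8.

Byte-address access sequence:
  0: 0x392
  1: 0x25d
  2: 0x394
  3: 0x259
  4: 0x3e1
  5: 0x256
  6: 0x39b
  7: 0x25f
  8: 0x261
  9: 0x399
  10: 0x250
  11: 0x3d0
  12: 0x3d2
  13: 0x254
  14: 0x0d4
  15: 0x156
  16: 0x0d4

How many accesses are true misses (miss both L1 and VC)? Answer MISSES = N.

MISSES = 7

  [0] addr=0x392 blk=57 s=1: MISS | VC []
  [1] addr=0x25d blk=37 s=5: MISS | VC []
  [2] addr=0x394 blk=57 s=1: L1-HIT | VC []
  [3] addr=0x259 blk=37 s=5: L1-HIT | VC []
  [4] addr=0x3e1 blk=62 s=6: MISS | VC []
  [5] addr=0x256 blk=37 s=5: L1-HIT | VC []
  [6] addr=0x39b blk=57 s=1: L1-HIT | VC []
  [7] addr=0x25f blk=37 s=5: L1-HIT | VC []
  [8] addr=0x261 blk=38 s=6: MISS | VC [62]
  [9] addr=0x399 blk=57 s=1: L1-HIT | VC [62]
  [10] addr=0x250 blk=37 s=5: L1-HIT | VC [62]
  [11] addr=0x3d0 blk=61 s=5: MISS | VC [62, 37]
  [12] addr=0x3d2 blk=61 s=5: L1-HIT | VC [62, 37]
  [13] addr=0x254 blk=37 s=5: VC-HIT | VC [62, 61]
  [14] addr=0xd4 blk=13 s=5: MISS | VC [62, 61, 37]
  [15] addr=0x156 blk=21 s=5: MISS | VC [62, 61, 37, 13]
  [16] addr=0xd4 blk=13 s=5: VC-HIT | VC [62, 61, 37, 21]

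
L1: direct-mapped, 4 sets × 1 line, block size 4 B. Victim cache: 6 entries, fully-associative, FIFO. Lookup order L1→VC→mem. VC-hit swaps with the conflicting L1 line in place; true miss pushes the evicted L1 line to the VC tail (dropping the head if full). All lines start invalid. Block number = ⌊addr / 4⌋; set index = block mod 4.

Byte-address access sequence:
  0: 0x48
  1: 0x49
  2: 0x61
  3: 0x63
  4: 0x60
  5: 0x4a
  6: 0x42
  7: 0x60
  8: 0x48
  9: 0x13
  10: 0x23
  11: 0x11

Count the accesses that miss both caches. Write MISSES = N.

#0 0x48→b18/s2 MISS; vc=[]
#1 0x49→b18/s2 L1-HIT; vc=[]
#2 0x61→b24/s0 MISS; vc=[]
#3 0x63→b24/s0 L1-HIT; vc=[]
#4 0x60→b24/s0 L1-HIT; vc=[]
#5 0x4a→b18/s2 L1-HIT; vc=[]
#6 0x42→b16/s0 MISS; vc=[24]
#7 0x60→b24/s0 VC-HIT; vc=[16]
#8 0x48→b18/s2 L1-HIT; vc=[16]
#9 0x13→b4/s0 MISS; vc=[16,24]
#10 0x23→b8/s0 MISS; vc=[16,24,4]
#11 0x11→b4/s0 VC-HIT; vc=[16,24,8]

MISSES = 5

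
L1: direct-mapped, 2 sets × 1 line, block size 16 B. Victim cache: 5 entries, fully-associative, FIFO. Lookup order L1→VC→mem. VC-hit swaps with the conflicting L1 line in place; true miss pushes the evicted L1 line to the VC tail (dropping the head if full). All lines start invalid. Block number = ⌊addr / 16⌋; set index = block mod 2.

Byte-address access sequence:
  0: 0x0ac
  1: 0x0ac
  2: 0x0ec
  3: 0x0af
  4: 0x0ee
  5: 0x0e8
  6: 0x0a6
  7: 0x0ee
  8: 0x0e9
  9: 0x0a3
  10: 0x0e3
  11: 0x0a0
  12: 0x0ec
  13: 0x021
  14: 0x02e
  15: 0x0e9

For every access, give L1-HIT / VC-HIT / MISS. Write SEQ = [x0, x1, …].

SEQ = [MISS, L1-HIT, MISS, VC-HIT, VC-HIT, L1-HIT, VC-HIT, VC-HIT, L1-HIT, VC-HIT, VC-HIT, VC-HIT, VC-HIT, MISS, L1-HIT, VC-HIT]

#0 0xac→b10/s0 MISS; vc=[]
#1 0xac→b10/s0 L1-HIT; vc=[]
#2 0xec→b14/s0 MISS; vc=[10]
#3 0xaf→b10/s0 VC-HIT; vc=[14]
#4 0xee→b14/s0 VC-HIT; vc=[10]
#5 0xe8→b14/s0 L1-HIT; vc=[10]
#6 0xa6→b10/s0 VC-HIT; vc=[14]
#7 0xee→b14/s0 VC-HIT; vc=[10]
#8 0xe9→b14/s0 L1-HIT; vc=[10]
#9 0xa3→b10/s0 VC-HIT; vc=[14]
#10 0xe3→b14/s0 VC-HIT; vc=[10]
#11 0xa0→b10/s0 VC-HIT; vc=[14]
#12 0xec→b14/s0 VC-HIT; vc=[10]
#13 0x21→b2/s0 MISS; vc=[10,14]
#14 0x2e→b2/s0 L1-HIT; vc=[10,14]
#15 0xe9→b14/s0 VC-HIT; vc=[10,2]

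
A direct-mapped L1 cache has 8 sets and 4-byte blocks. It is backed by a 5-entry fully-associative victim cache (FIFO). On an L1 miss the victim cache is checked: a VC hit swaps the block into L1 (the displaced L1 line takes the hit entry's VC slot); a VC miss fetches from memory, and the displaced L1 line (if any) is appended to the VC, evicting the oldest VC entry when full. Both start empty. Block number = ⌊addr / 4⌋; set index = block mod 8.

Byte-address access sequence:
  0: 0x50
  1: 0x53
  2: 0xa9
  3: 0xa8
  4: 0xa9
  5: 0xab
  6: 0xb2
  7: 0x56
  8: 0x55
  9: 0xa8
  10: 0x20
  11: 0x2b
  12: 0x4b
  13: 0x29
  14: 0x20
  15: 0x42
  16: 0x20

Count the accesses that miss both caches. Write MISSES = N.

0: 0x50 (blk 20, set 4) → MISS  vc=[]
1: 0x53 (blk 20, set 4) → L1-HIT  vc=[]
2: 0xa9 (blk 42, set 2) → MISS  vc=[]
3: 0xa8 (blk 42, set 2) → L1-HIT  vc=[]
4: 0xa9 (blk 42, set 2) → L1-HIT  vc=[]
5: 0xab (blk 42, set 2) → L1-HIT  vc=[]
6: 0xb2 (blk 44, set 4) → MISS  vc=[20]
7: 0x56 (blk 21, set 5) → MISS  vc=[20]
8: 0x55 (blk 21, set 5) → L1-HIT  vc=[20]
9: 0xa8 (blk 42, set 2) → L1-HIT  vc=[20]
10: 0x20 (blk 8, set 0) → MISS  vc=[20]
11: 0x2b (blk 10, set 2) → MISS  vc=[20, 42]
12: 0x4b (blk 18, set 2) → MISS  vc=[20, 42, 10]
13: 0x29 (blk 10, set 2) → VC-HIT  vc=[20, 42, 18]
14: 0x20 (blk 8, set 0) → L1-HIT  vc=[20, 42, 18]
15: 0x42 (blk 16, set 0) → MISS  vc=[20, 42, 18, 8]
16: 0x20 (blk 8, set 0) → VC-HIT  vc=[20, 42, 18, 16]

MISSES = 8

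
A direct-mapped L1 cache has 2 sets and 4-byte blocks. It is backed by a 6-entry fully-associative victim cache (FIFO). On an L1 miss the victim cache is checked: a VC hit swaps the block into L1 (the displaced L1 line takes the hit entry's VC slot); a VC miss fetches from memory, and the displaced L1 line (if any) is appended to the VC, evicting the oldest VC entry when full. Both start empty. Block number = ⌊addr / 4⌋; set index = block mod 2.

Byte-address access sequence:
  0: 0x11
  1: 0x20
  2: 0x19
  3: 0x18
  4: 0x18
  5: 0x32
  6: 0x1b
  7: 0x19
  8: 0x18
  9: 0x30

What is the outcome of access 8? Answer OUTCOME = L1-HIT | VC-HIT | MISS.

OUTCOME = L1-HIT

0: 0x11 (blk 4, set 0) → MISS  vc=[]
1: 0x20 (blk 8, set 0) → MISS  vc=[4]
2: 0x19 (blk 6, set 0) → MISS  vc=[4, 8]
3: 0x18 (blk 6, set 0) → L1-HIT  vc=[4, 8]
4: 0x18 (blk 6, set 0) → L1-HIT  vc=[4, 8]
5: 0x32 (blk 12, set 0) → MISS  vc=[4, 8, 6]
6: 0x1b (blk 6, set 0) → VC-HIT  vc=[4, 8, 12]
7: 0x19 (blk 6, set 0) → L1-HIT  vc=[4, 8, 12]
8: 0x18 (blk 6, set 0) → L1-HIT  vc=[4, 8, 12]
9: 0x30 (blk 12, set 0) → VC-HIT  vc=[4, 8, 6]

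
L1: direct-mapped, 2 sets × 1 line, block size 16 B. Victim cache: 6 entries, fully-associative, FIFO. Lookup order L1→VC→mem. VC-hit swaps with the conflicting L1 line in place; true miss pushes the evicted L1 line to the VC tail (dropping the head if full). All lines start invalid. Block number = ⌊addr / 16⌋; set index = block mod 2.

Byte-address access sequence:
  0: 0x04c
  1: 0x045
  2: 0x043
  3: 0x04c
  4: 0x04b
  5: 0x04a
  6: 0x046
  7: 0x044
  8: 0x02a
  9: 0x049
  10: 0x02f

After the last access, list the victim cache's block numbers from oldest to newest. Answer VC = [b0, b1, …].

VC = [4]

#0 0x4c→b4/s0 MISS; vc=[]
#1 0x45→b4/s0 L1-HIT; vc=[]
#2 0x43→b4/s0 L1-HIT; vc=[]
#3 0x4c→b4/s0 L1-HIT; vc=[]
#4 0x4b→b4/s0 L1-HIT; vc=[]
#5 0x4a→b4/s0 L1-HIT; vc=[]
#6 0x46→b4/s0 L1-HIT; vc=[]
#7 0x44→b4/s0 L1-HIT; vc=[]
#8 0x2a→b2/s0 MISS; vc=[4]
#9 0x49→b4/s0 VC-HIT; vc=[2]
#10 0x2f→b2/s0 VC-HIT; vc=[4]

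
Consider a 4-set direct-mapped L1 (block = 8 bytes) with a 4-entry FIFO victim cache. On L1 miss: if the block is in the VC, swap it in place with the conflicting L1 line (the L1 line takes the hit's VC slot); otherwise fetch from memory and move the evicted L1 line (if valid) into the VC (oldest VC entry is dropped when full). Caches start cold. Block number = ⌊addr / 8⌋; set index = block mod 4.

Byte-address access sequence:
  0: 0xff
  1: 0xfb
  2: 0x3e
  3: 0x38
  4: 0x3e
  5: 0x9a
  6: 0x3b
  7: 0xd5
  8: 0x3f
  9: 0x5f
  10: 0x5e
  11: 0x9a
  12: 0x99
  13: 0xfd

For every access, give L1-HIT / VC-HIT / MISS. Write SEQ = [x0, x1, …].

SEQ = [MISS, L1-HIT, MISS, L1-HIT, L1-HIT, MISS, VC-HIT, MISS, L1-HIT, MISS, L1-HIT, VC-HIT, L1-HIT, VC-HIT]

0: 0xff (blk 31, set 3) → MISS  vc=[]
1: 0xfb (blk 31, set 3) → L1-HIT  vc=[]
2: 0x3e (blk 7, set 3) → MISS  vc=[31]
3: 0x38 (blk 7, set 3) → L1-HIT  vc=[31]
4: 0x3e (blk 7, set 3) → L1-HIT  vc=[31]
5: 0x9a (blk 19, set 3) → MISS  vc=[31, 7]
6: 0x3b (blk 7, set 3) → VC-HIT  vc=[31, 19]
7: 0xd5 (blk 26, set 2) → MISS  vc=[31, 19]
8: 0x3f (blk 7, set 3) → L1-HIT  vc=[31, 19]
9: 0x5f (blk 11, set 3) → MISS  vc=[31, 19, 7]
10: 0x5e (blk 11, set 3) → L1-HIT  vc=[31, 19, 7]
11: 0x9a (blk 19, set 3) → VC-HIT  vc=[31, 11, 7]
12: 0x99 (blk 19, set 3) → L1-HIT  vc=[31, 11, 7]
13: 0xfd (blk 31, set 3) → VC-HIT  vc=[19, 11, 7]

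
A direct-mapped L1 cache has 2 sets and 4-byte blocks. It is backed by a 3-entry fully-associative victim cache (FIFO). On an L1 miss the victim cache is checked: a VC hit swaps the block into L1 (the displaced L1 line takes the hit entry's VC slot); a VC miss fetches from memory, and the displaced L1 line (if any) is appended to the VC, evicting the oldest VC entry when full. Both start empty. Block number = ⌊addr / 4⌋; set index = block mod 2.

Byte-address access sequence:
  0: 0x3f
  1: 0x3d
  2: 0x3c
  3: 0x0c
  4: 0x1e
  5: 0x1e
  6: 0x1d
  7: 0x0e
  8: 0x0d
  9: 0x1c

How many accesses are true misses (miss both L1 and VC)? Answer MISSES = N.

MISSES = 3

0: 0x3f (blk 15, set 1) → MISS  vc=[]
1: 0x3d (blk 15, set 1) → L1-HIT  vc=[]
2: 0x3c (blk 15, set 1) → L1-HIT  vc=[]
3: 0xc (blk 3, set 1) → MISS  vc=[15]
4: 0x1e (blk 7, set 1) → MISS  vc=[15, 3]
5: 0x1e (blk 7, set 1) → L1-HIT  vc=[15, 3]
6: 0x1d (blk 7, set 1) → L1-HIT  vc=[15, 3]
7: 0xe (blk 3, set 1) → VC-HIT  vc=[15, 7]
8: 0xd (blk 3, set 1) → L1-HIT  vc=[15, 7]
9: 0x1c (blk 7, set 1) → VC-HIT  vc=[15, 3]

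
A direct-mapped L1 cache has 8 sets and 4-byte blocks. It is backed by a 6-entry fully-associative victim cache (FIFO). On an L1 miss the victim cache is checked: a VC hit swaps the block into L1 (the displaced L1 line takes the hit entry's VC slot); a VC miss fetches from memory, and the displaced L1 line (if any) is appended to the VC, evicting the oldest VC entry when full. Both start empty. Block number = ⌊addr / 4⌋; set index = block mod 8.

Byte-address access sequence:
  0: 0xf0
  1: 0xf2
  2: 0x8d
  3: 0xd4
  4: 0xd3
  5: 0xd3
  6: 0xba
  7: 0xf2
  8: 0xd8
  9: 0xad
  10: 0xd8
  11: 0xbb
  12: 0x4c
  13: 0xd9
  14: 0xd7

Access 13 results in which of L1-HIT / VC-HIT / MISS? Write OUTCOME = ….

0: 0xf0 (blk 60, set 4) → MISS  vc=[]
1: 0xf2 (blk 60, set 4) → L1-HIT  vc=[]
2: 0x8d (blk 35, set 3) → MISS  vc=[]
3: 0xd4 (blk 53, set 5) → MISS  vc=[]
4: 0xd3 (blk 52, set 4) → MISS  vc=[60]
5: 0xd3 (blk 52, set 4) → L1-HIT  vc=[60]
6: 0xba (blk 46, set 6) → MISS  vc=[60]
7: 0xf2 (blk 60, set 4) → VC-HIT  vc=[52]
8: 0xd8 (blk 54, set 6) → MISS  vc=[52, 46]
9: 0xad (blk 43, set 3) → MISS  vc=[52, 46, 35]
10: 0xd8 (blk 54, set 6) → L1-HIT  vc=[52, 46, 35]
11: 0xbb (blk 46, set 6) → VC-HIT  vc=[52, 54, 35]
12: 0x4c (blk 19, set 3) → MISS  vc=[52, 54, 35, 43]
13: 0xd9 (blk 54, set 6) → VC-HIT  vc=[52, 46, 35, 43]
14: 0xd7 (blk 53, set 5) → L1-HIT  vc=[52, 46, 35, 43]

OUTCOME = VC-HIT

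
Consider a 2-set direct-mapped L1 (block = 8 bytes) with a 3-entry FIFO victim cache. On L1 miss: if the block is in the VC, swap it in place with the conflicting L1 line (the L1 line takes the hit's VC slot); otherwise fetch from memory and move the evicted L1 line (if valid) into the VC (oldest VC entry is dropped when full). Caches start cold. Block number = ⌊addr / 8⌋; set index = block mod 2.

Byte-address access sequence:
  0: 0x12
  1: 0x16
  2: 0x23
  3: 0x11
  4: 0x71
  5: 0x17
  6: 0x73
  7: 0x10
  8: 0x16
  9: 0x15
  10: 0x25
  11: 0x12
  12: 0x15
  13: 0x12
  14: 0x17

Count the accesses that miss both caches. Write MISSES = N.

MISSES = 3

#0 0x12→b2/s0 MISS; vc=[]
#1 0x16→b2/s0 L1-HIT; vc=[]
#2 0x23→b4/s0 MISS; vc=[2]
#3 0x11→b2/s0 VC-HIT; vc=[4]
#4 0x71→b14/s0 MISS; vc=[4,2]
#5 0x17→b2/s0 VC-HIT; vc=[4,14]
#6 0x73→b14/s0 VC-HIT; vc=[4,2]
#7 0x10→b2/s0 VC-HIT; vc=[4,14]
#8 0x16→b2/s0 L1-HIT; vc=[4,14]
#9 0x15→b2/s0 L1-HIT; vc=[4,14]
#10 0x25→b4/s0 VC-HIT; vc=[2,14]
#11 0x12→b2/s0 VC-HIT; vc=[4,14]
#12 0x15→b2/s0 L1-HIT; vc=[4,14]
#13 0x12→b2/s0 L1-HIT; vc=[4,14]
#14 0x17→b2/s0 L1-HIT; vc=[4,14]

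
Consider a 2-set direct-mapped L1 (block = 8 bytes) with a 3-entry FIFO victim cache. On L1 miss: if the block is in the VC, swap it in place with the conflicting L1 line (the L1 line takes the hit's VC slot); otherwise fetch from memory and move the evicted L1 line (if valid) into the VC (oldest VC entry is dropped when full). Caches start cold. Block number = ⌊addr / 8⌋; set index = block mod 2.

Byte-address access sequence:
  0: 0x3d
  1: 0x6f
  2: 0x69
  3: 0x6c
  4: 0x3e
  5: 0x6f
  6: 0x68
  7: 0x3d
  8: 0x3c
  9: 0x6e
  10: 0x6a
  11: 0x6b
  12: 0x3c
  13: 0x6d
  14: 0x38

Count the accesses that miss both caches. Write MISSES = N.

#0 0x3d→b7/s1 MISS; vc=[]
#1 0x6f→b13/s1 MISS; vc=[7]
#2 0x69→b13/s1 L1-HIT; vc=[7]
#3 0x6c→b13/s1 L1-HIT; vc=[7]
#4 0x3e→b7/s1 VC-HIT; vc=[13]
#5 0x6f→b13/s1 VC-HIT; vc=[7]
#6 0x68→b13/s1 L1-HIT; vc=[7]
#7 0x3d→b7/s1 VC-HIT; vc=[13]
#8 0x3c→b7/s1 L1-HIT; vc=[13]
#9 0x6e→b13/s1 VC-HIT; vc=[7]
#10 0x6a→b13/s1 L1-HIT; vc=[7]
#11 0x6b→b13/s1 L1-HIT; vc=[7]
#12 0x3c→b7/s1 VC-HIT; vc=[13]
#13 0x6d→b13/s1 VC-HIT; vc=[7]
#14 0x38→b7/s1 VC-HIT; vc=[13]

MISSES = 2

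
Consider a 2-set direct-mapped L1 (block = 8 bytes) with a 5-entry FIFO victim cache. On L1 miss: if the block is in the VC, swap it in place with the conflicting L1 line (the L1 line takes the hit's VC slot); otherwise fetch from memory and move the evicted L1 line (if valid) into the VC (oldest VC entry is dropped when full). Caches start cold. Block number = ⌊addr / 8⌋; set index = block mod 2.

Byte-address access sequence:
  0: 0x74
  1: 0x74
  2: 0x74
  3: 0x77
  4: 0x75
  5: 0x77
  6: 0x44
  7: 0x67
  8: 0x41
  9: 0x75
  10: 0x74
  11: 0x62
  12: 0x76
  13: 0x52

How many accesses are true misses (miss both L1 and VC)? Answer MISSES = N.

MISSES = 4

  [0] addr=0x74 blk=14 s=0: MISS | VC []
  [1] addr=0x74 blk=14 s=0: L1-HIT | VC []
  [2] addr=0x74 blk=14 s=0: L1-HIT | VC []
  [3] addr=0x77 blk=14 s=0: L1-HIT | VC []
  [4] addr=0x75 blk=14 s=0: L1-HIT | VC []
  [5] addr=0x77 blk=14 s=0: L1-HIT | VC []
  [6] addr=0x44 blk=8 s=0: MISS | VC [14]
  [7] addr=0x67 blk=12 s=0: MISS | VC [14, 8]
  [8] addr=0x41 blk=8 s=0: VC-HIT | VC [14, 12]
  [9] addr=0x75 blk=14 s=0: VC-HIT | VC [8, 12]
  [10] addr=0x74 blk=14 s=0: L1-HIT | VC [8, 12]
  [11] addr=0x62 blk=12 s=0: VC-HIT | VC [8, 14]
  [12] addr=0x76 blk=14 s=0: VC-HIT | VC [8, 12]
  [13] addr=0x52 blk=10 s=0: MISS | VC [8, 12, 14]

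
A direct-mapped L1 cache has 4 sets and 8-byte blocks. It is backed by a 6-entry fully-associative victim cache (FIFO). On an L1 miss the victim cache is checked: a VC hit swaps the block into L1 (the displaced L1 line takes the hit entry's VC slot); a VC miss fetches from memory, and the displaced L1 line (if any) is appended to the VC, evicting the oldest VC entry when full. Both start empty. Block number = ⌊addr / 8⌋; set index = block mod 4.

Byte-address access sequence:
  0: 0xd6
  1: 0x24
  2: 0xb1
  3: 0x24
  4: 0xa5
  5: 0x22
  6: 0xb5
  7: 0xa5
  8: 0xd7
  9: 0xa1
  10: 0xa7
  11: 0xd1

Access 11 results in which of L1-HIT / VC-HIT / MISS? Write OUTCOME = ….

OUTCOME = L1-HIT

#0 0xd6→b26/s2 MISS; vc=[]
#1 0x24→b4/s0 MISS; vc=[]
#2 0xb1→b22/s2 MISS; vc=[26]
#3 0x24→b4/s0 L1-HIT; vc=[26]
#4 0xa5→b20/s0 MISS; vc=[26,4]
#5 0x22→b4/s0 VC-HIT; vc=[26,20]
#6 0xb5→b22/s2 L1-HIT; vc=[26,20]
#7 0xa5→b20/s0 VC-HIT; vc=[26,4]
#8 0xd7→b26/s2 VC-HIT; vc=[22,4]
#9 0xa1→b20/s0 L1-HIT; vc=[22,4]
#10 0xa7→b20/s0 L1-HIT; vc=[22,4]
#11 0xd1→b26/s2 L1-HIT; vc=[22,4]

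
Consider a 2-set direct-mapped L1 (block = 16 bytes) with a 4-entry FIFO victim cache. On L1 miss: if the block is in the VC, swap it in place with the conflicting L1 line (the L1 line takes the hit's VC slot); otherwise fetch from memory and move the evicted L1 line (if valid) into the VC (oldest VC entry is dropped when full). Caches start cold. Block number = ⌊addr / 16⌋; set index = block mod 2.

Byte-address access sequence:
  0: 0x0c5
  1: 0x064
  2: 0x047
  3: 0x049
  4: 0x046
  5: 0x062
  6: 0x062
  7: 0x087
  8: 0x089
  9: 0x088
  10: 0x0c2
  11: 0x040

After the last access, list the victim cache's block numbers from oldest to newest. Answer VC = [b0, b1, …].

#0 0xc5→b12/s0 MISS; vc=[]
#1 0x64→b6/s0 MISS; vc=[12]
#2 0x47→b4/s0 MISS; vc=[12,6]
#3 0x49→b4/s0 L1-HIT; vc=[12,6]
#4 0x46→b4/s0 L1-HIT; vc=[12,6]
#5 0x62→b6/s0 VC-HIT; vc=[12,4]
#6 0x62→b6/s0 L1-HIT; vc=[12,4]
#7 0x87→b8/s0 MISS; vc=[12,4,6]
#8 0x89→b8/s0 L1-HIT; vc=[12,4,6]
#9 0x88→b8/s0 L1-HIT; vc=[12,4,6]
#10 0xc2→b12/s0 VC-HIT; vc=[8,4,6]
#11 0x40→b4/s0 VC-HIT; vc=[8,12,6]

VC = [8, 12, 6]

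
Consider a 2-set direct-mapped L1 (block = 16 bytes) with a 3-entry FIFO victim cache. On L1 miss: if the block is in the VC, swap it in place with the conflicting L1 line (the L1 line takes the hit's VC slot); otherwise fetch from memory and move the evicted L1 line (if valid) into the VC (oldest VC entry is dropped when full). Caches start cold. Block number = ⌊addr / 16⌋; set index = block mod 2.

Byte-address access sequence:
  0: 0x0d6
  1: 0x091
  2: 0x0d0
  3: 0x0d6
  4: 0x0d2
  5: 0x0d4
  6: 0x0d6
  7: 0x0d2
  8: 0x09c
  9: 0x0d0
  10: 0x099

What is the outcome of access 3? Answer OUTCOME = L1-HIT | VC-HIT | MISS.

  [0] addr=0xd6 blk=13 s=1: MISS | VC []
  [1] addr=0x91 blk=9 s=1: MISS | VC [13]
  [2] addr=0xd0 blk=13 s=1: VC-HIT | VC [9]
  [3] addr=0xd6 blk=13 s=1: L1-HIT | VC [9]
  [4] addr=0xd2 blk=13 s=1: L1-HIT | VC [9]
  [5] addr=0xd4 blk=13 s=1: L1-HIT | VC [9]
  [6] addr=0xd6 blk=13 s=1: L1-HIT | VC [9]
  [7] addr=0xd2 blk=13 s=1: L1-HIT | VC [9]
  [8] addr=0x9c blk=9 s=1: VC-HIT | VC [13]
  [9] addr=0xd0 blk=13 s=1: VC-HIT | VC [9]
  [10] addr=0x99 blk=9 s=1: VC-HIT | VC [13]

OUTCOME = L1-HIT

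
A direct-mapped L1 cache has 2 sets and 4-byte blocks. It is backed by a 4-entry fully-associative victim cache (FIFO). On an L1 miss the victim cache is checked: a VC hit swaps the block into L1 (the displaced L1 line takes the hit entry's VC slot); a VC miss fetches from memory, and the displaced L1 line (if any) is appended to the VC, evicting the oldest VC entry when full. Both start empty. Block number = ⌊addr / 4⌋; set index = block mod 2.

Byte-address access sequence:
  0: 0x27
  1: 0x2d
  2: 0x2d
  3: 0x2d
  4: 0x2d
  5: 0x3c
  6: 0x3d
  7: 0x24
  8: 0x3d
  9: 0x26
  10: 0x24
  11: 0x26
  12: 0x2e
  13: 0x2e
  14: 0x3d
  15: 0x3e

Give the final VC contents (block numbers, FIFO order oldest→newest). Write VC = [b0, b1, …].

VC = [11, 9]

0: 0x27 (blk 9, set 1) → MISS  vc=[]
1: 0x2d (blk 11, set 1) → MISS  vc=[9]
2: 0x2d (blk 11, set 1) → L1-HIT  vc=[9]
3: 0x2d (blk 11, set 1) → L1-HIT  vc=[9]
4: 0x2d (blk 11, set 1) → L1-HIT  vc=[9]
5: 0x3c (blk 15, set 1) → MISS  vc=[9, 11]
6: 0x3d (blk 15, set 1) → L1-HIT  vc=[9, 11]
7: 0x24 (blk 9, set 1) → VC-HIT  vc=[15, 11]
8: 0x3d (blk 15, set 1) → VC-HIT  vc=[9, 11]
9: 0x26 (blk 9, set 1) → VC-HIT  vc=[15, 11]
10: 0x24 (blk 9, set 1) → L1-HIT  vc=[15, 11]
11: 0x26 (blk 9, set 1) → L1-HIT  vc=[15, 11]
12: 0x2e (blk 11, set 1) → VC-HIT  vc=[15, 9]
13: 0x2e (blk 11, set 1) → L1-HIT  vc=[15, 9]
14: 0x3d (blk 15, set 1) → VC-HIT  vc=[11, 9]
15: 0x3e (blk 15, set 1) → L1-HIT  vc=[11, 9]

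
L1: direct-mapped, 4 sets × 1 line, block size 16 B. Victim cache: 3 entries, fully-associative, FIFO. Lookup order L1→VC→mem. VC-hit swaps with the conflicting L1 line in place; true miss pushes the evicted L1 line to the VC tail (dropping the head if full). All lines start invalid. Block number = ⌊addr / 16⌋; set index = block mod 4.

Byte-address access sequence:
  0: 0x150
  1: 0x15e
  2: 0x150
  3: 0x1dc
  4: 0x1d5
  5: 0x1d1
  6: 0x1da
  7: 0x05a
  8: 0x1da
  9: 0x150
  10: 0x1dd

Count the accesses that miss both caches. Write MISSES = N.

#0 0x150→b21/s1 MISS; vc=[]
#1 0x15e→b21/s1 L1-HIT; vc=[]
#2 0x150→b21/s1 L1-HIT; vc=[]
#3 0x1dc→b29/s1 MISS; vc=[21]
#4 0x1d5→b29/s1 L1-HIT; vc=[21]
#5 0x1d1→b29/s1 L1-HIT; vc=[21]
#6 0x1da→b29/s1 L1-HIT; vc=[21]
#7 0x5a→b5/s1 MISS; vc=[21,29]
#8 0x1da→b29/s1 VC-HIT; vc=[21,5]
#9 0x150→b21/s1 VC-HIT; vc=[29,5]
#10 0x1dd→b29/s1 VC-HIT; vc=[21,5]

MISSES = 3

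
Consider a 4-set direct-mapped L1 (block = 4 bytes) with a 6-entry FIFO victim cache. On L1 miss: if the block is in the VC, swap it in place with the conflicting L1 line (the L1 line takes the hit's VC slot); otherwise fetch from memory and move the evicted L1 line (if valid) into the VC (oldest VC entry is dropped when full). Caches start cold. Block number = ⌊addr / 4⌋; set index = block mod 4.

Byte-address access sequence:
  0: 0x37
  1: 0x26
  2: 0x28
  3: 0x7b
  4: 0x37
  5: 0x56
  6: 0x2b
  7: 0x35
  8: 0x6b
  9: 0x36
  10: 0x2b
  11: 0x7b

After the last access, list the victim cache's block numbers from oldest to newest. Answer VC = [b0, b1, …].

VC = [9, 10, 21, 26]

0: 0x37 (blk 13, set 1) → MISS  vc=[]
1: 0x26 (blk 9, set 1) → MISS  vc=[13]
2: 0x28 (blk 10, set 2) → MISS  vc=[13]
3: 0x7b (blk 30, set 2) → MISS  vc=[13, 10]
4: 0x37 (blk 13, set 1) → VC-HIT  vc=[9, 10]
5: 0x56 (blk 21, set 1) → MISS  vc=[9, 10, 13]
6: 0x2b (blk 10, set 2) → VC-HIT  vc=[9, 30, 13]
7: 0x35 (blk 13, set 1) → VC-HIT  vc=[9, 30, 21]
8: 0x6b (blk 26, set 2) → MISS  vc=[9, 30, 21, 10]
9: 0x36 (blk 13, set 1) → L1-HIT  vc=[9, 30, 21, 10]
10: 0x2b (blk 10, set 2) → VC-HIT  vc=[9, 30, 21, 26]
11: 0x7b (blk 30, set 2) → VC-HIT  vc=[9, 10, 21, 26]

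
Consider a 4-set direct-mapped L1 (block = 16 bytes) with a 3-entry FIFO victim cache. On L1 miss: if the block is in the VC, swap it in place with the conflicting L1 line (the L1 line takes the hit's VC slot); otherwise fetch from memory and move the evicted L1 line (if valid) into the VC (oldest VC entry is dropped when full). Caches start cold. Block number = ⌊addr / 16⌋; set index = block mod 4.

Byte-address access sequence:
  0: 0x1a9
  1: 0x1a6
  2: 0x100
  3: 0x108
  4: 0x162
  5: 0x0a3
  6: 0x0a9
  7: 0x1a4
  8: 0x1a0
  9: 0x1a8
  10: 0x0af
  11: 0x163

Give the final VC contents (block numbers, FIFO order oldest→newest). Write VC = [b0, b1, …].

VC = [26, 10]

0: 0x1a9 (blk 26, set 2) → MISS  vc=[]
1: 0x1a6 (blk 26, set 2) → L1-HIT  vc=[]
2: 0x100 (blk 16, set 0) → MISS  vc=[]
3: 0x108 (blk 16, set 0) → L1-HIT  vc=[]
4: 0x162 (blk 22, set 2) → MISS  vc=[26]
5: 0xa3 (blk 10, set 2) → MISS  vc=[26, 22]
6: 0xa9 (blk 10, set 2) → L1-HIT  vc=[26, 22]
7: 0x1a4 (blk 26, set 2) → VC-HIT  vc=[10, 22]
8: 0x1a0 (blk 26, set 2) → L1-HIT  vc=[10, 22]
9: 0x1a8 (blk 26, set 2) → L1-HIT  vc=[10, 22]
10: 0xaf (blk 10, set 2) → VC-HIT  vc=[26, 22]
11: 0x163 (blk 22, set 2) → VC-HIT  vc=[26, 10]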